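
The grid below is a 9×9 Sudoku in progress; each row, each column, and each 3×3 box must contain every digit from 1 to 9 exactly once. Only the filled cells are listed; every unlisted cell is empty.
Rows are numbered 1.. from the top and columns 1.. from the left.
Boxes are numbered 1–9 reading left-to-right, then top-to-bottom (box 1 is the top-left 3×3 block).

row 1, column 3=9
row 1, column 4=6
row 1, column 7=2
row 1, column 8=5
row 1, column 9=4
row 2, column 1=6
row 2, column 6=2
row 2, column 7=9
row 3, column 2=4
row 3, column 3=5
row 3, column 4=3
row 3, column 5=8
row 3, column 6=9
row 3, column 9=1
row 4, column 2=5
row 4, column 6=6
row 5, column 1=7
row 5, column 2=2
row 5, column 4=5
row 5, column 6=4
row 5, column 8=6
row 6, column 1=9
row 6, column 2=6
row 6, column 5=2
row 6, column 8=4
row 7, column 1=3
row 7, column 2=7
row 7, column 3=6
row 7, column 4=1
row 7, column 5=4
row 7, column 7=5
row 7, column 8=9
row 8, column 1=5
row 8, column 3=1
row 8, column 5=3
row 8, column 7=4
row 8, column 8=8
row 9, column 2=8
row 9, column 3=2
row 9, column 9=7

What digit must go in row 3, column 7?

Cell row 3, column 7 itself could take any of {6, 7} by direct elimination.
Consider where 6 can go in box 3.
row 2, column 8 is out (row 2 already has a 6).
row 2, column 9 is out (row 2 already has a 6).
row 3, column 8 is out (column 8 already has a 6).
So the only cell in box 3 that can hold 6 is row 3, column 7.
Therefore row 3, column 7 = 6.

6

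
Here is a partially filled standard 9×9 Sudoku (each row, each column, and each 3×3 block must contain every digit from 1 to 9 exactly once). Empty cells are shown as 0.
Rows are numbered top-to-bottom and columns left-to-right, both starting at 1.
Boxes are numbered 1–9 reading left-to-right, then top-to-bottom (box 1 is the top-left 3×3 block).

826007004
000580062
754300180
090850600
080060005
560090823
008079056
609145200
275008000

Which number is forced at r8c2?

3

Row 8 already contains {1, 2, 4, 5, 6, 9}.
Column 2 already contains {2, 5, 6, 7, 8, 9}.
Its 3×3 block (box 7) already contains {2, 5, 6, 7, 8, 9}.
The only value from 1–9 not eliminated is 3, so r8c2 = 3.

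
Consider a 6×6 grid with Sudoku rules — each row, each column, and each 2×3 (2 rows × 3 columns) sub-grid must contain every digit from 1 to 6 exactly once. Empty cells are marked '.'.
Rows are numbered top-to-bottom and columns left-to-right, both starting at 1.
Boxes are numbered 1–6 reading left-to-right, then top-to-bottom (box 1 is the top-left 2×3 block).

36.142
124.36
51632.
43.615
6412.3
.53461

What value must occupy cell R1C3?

5

Row 1 already contains {1, 2, 3, 4, 6}.
Column 3 already contains {1, 3, 4, 6}.
Its 2×3 block (box 1) already contains {1, 2, 3, 4, 6}.
The only value from 1–6 not eliminated is 5, so R1C3 = 5.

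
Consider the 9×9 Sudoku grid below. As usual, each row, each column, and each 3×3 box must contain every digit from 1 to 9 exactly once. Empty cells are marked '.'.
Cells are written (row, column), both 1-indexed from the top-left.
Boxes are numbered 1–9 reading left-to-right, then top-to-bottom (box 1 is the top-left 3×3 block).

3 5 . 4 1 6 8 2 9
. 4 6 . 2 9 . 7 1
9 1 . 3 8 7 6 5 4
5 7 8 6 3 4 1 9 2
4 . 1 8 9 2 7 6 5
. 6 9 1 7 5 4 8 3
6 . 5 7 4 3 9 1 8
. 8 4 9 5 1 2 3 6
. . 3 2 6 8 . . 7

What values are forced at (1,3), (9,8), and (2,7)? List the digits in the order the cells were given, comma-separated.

7,4,3

For (1,3):
  Row 1 already contains {1, 2, 3, 4, 5, 6, 8, 9}.
  Column 3 already contains {1, 3, 4, 5, 6, 8, 9}.
  Its 3×3 block (box 1) already contains {1, 3, 4, 5, 6, 9}.
  The only value from 1–9 not eliminated is 7, so (1,3) = 7.
For (9,8):
  Row 9 already contains {2, 3, 6, 7, 8}.
  Column 8 already contains {1, 2, 3, 5, 6, 7, 8, 9}.
  Its 3×3 block (box 9) already contains {1, 2, 3, 6, 7, 8, 9}.
  The only value from 1–9 not eliminated is 4, so (9,8) = 4.
For (2,7):
  Row 2 already contains {1, 2, 4, 6, 7, 9}.
  Column 7 already contains {1, 2, 4, 6, 7, 8, 9}.
  Its 3×3 block (box 3) already contains {1, 2, 4, 5, 6, 7, 8, 9}.
  The only value from 1–9 not eliminated is 3, so (2,7) = 3.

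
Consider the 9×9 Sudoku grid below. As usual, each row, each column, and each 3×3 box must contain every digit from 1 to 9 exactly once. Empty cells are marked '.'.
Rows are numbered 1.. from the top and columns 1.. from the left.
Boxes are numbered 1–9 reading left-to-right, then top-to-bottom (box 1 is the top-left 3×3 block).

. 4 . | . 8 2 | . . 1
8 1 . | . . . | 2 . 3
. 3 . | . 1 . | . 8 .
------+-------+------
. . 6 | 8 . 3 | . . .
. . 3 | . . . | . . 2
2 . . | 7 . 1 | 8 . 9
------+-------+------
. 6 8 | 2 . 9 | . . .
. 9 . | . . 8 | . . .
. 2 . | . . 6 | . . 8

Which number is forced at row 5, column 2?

8

Cell row 5, column 2 itself could take any of {5, 7, 8} by direct elimination.
Consider where 8 can go in column 2.
row 4, column 2 is out (row 4 already has a 8).
row 6, column 2 is out (row 6 already has a 8).
So the only cell in column 2 that can hold 8 is row 5, column 2.
Therefore row 5, column 2 = 8.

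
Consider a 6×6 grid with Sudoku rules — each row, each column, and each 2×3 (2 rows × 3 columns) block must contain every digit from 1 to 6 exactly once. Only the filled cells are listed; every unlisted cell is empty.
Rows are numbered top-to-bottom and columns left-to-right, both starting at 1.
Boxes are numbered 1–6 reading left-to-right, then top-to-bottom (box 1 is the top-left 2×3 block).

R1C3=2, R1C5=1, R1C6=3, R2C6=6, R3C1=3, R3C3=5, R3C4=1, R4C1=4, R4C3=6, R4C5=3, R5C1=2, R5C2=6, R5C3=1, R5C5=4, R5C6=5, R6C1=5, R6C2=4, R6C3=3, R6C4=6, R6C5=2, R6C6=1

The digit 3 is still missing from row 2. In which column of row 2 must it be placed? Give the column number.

Consider where 3 can go in row 2.
R2C1 is out (column 1 already has a 3).
R2C3 is out (column 3 already has a 3).
R2C4 is out (box 2 already has a 3).
R2C5 is out (column 5 already has a 3).
So the only cell in row 2 that can hold 3 is R2C2.
That is column 2.

2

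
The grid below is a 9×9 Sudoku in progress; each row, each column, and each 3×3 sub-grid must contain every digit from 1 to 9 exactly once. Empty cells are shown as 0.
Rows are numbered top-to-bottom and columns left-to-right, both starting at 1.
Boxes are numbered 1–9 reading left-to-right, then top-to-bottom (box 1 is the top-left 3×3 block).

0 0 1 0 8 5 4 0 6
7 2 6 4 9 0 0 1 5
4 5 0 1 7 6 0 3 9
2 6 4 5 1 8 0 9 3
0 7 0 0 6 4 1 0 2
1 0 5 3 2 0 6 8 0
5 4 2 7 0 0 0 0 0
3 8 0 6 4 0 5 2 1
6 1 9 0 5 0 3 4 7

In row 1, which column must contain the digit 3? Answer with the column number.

2

Consider where 3 can go in row 1.
r1c1 is out (column 1 already has a 3).
r1c4 is out (column 4 already has a 3).
r1c8 is out (column 8 already has a 3).
So the only cell in row 1 that can hold 3 is r1c2.
That is column 2.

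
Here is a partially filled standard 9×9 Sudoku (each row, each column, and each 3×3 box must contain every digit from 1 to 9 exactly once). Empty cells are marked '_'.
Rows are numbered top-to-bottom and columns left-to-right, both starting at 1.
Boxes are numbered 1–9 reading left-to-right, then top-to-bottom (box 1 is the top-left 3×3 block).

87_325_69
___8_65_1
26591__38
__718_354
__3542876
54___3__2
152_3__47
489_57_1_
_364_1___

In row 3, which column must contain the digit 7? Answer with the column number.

7

Consider where 7 can go in row 3.
R3C6 is out (column 6 already has a 7).
So the only cell in row 3 that can hold 7 is R3C7.
That is column 7.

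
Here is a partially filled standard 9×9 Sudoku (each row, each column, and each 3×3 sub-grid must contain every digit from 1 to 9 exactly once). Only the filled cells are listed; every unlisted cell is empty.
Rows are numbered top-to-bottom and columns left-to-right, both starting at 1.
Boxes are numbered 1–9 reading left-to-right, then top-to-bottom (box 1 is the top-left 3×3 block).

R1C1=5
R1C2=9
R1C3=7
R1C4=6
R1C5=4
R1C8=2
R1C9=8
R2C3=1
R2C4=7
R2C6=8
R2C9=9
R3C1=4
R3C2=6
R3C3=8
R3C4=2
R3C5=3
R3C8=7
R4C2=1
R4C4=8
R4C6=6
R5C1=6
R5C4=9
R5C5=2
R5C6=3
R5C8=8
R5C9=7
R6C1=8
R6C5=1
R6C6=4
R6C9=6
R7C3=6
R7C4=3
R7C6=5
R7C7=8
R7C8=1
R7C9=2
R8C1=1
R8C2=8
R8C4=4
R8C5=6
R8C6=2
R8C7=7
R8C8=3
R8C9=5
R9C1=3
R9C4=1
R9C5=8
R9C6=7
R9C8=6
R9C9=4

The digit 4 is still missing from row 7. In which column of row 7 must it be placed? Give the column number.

2

Consider where 4 can go in row 7.
R7C1 is out (column 1 already has a 4).
R7C5 is out (column 5 already has a 4).
So the only cell in row 7 that can hold 4 is R7C2.
That is column 2.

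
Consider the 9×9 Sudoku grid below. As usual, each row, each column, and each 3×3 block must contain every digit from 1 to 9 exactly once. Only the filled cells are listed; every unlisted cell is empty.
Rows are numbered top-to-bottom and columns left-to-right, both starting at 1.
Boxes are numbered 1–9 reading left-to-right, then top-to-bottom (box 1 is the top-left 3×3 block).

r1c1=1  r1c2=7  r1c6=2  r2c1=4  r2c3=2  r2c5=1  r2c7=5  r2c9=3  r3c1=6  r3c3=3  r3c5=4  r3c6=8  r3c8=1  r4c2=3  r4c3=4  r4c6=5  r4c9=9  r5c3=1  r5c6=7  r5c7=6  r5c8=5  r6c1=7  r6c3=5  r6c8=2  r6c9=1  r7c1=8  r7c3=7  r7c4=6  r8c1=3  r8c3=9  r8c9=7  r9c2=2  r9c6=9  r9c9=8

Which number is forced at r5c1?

9

Cell r5c1 itself could take any of {2, 9} by direct elimination.
Consider where 9 can go in column 1.
r4c1 is out (row 4 already has a 9).
r9c1 is out (row 9 already has a 9).
So the only cell in column 1 that can hold 9 is r5c1.
Therefore r5c1 = 9.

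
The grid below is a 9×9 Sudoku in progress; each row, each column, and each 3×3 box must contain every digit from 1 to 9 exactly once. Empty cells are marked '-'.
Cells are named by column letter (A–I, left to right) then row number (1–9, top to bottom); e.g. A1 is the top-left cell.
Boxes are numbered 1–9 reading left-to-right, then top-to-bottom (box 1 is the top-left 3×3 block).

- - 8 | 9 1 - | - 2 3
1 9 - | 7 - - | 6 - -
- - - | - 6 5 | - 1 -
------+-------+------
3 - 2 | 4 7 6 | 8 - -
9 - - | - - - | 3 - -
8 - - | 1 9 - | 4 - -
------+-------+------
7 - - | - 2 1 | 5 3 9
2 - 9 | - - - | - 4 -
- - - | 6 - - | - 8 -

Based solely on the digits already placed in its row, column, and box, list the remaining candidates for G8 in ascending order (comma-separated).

Row 8 already contains {2, 4, 9}.
Column G already contains {3, 4, 5, 6, 8}.
Its 3×3 block (box 9) already contains {3, 4, 5, 8, 9}.
Removing those from 1–9 leaves {1, 7} as the candidates for G8.

1,7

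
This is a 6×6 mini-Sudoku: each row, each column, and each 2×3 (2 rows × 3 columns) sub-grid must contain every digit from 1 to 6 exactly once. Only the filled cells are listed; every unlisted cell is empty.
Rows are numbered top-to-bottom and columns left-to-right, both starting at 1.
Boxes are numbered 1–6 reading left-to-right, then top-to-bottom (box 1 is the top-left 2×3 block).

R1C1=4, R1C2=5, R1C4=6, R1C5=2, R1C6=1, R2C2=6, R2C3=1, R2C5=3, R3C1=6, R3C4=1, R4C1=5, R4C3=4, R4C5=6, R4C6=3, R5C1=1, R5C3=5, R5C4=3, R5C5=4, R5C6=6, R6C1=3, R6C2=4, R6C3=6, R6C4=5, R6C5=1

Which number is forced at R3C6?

Cell R3C6 itself could take any of {2, 4, 5} by direct elimination.
Consider where 4 can go in row 3.
R3C2 is out (column 2 already has a 4).
R3C3 is out (column 3 already has a 4).
R3C5 is out (column 5 already has a 4).
So the only cell in row 3 that can hold 4 is R3C6.
Therefore R3C6 = 4.

4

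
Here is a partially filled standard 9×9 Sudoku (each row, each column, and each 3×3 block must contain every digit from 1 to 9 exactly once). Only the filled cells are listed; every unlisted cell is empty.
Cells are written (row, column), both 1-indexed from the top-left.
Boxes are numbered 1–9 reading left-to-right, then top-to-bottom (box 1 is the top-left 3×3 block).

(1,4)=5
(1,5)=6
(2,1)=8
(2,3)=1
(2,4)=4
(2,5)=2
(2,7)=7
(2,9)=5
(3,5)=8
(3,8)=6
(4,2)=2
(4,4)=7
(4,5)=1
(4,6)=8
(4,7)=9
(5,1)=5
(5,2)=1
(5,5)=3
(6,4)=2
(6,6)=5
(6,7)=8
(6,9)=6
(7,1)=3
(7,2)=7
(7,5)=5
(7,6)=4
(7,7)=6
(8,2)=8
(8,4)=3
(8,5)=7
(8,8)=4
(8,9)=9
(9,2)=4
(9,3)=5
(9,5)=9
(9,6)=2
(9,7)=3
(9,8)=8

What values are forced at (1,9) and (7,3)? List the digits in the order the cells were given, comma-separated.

For (1,9):
  Consider where 8 can go in row 1.
  (1,1) is out (column 1 already has a 8). (1,2) is out (column 2 already has a 8). (1,3) is out (box 1 already has a 8). (1,6) is out (column 6 already has a 8). The remaining empty cells in row 1 are similarly blocked.
  So the only cell in row 1 that can hold 8 is (1,9).
  So (1,9) = 8.
For (7,3):
  Consider where 9 can go in box 7.
  (8,1) is out (row 8 already has a 9).
  (8,3) is out (row 8 already has a 9).
  (9,1) is out (row 9 already has a 9).
  So the only cell in box 7 that can hold 9 is (7,3).
  So (7,3) = 9.

8,9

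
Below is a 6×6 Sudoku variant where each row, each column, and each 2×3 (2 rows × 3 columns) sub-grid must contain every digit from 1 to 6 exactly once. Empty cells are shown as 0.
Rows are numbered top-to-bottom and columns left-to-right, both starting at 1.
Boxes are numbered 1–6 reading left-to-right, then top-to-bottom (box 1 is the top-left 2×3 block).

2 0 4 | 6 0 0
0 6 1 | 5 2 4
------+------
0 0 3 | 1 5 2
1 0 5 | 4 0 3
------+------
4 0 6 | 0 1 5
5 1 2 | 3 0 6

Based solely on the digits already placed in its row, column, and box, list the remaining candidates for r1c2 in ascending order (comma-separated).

Row 1 already contains {2, 4, 6}.
Column 2 already contains {1, 6}.
Its 2×3 block (box 1) already contains {1, 2, 4, 6}.
Removing those from 1–6 leaves {3, 5} as the candidates for r1c2.

3,5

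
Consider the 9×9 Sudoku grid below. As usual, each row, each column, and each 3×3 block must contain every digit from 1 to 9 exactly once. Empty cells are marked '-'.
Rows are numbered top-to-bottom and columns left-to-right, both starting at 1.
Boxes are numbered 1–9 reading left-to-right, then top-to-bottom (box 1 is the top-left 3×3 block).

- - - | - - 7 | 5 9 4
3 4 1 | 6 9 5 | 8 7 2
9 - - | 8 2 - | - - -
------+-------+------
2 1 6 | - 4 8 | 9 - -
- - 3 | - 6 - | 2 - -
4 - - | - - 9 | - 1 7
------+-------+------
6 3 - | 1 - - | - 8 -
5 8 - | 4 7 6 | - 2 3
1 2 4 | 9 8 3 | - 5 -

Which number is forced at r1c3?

2

Cell r1c3 itself could take any of {2, 8} by direct elimination.
Consider where 2 can go in row 1.
r1c1 is out (column 1 already has a 2).
r1c2 is out (column 2 already has a 2).
r1c4 is out (box 2 already has a 2).
r1c5 is out (column 5 already has a 2).
So the only cell in row 1 that can hold 2 is r1c3.
Therefore r1c3 = 2.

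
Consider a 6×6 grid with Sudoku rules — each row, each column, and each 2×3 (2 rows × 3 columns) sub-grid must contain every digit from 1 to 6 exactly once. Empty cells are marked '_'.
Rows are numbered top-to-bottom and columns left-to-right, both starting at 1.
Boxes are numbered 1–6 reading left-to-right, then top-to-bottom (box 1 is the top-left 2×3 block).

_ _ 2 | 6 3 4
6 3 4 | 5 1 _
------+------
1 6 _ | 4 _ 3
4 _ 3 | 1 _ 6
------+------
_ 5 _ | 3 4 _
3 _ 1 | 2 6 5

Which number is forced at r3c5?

Cell r3c5 itself could take any of {2, 5} by direct elimination.
Consider where 2 can go in row 3.
r3c3 is out (column 3 already has a 2).
So the only cell in row 3 that can hold 2 is r3c5.
Therefore r3c5 = 2.

2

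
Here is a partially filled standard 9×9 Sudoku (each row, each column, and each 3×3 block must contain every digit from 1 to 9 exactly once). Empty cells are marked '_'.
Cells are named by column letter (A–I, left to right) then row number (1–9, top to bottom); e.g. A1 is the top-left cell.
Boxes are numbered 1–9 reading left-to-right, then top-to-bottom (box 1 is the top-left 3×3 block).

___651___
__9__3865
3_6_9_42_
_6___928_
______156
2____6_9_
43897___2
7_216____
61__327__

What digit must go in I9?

Cell I9 itself could take any of {4, 8, 9} by direct elimination.
Consider where 9 can go in row 9.
C9 is out (column C already has a 9).
D9 is out (column D already has a 9).
H9 is out (column H already has a 9).
So the only cell in row 9 that can hold 9 is I9.
Therefore I9 = 9.

9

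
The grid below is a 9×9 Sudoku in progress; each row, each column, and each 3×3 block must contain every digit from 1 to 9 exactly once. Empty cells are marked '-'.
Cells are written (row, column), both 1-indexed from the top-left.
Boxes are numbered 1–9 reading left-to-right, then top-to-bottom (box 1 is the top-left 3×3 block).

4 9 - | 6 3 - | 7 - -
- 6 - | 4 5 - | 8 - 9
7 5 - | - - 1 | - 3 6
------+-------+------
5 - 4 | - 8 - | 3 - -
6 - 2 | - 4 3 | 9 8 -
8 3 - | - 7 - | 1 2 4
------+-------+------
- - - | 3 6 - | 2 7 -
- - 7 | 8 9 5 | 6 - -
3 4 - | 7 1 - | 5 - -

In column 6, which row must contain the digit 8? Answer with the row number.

Consider where 8 can go in column 6.
(2,6) is out (row 2 already has a 8).
(4,6) is out (row 4 already has a 8).
(6,6) is out (row 6 already has a 8).
(7,6) is out (box 8 already has a 8).
(9,6) is out (box 8 already has a 8).
So the only cell in column 6 that can hold 8 is (1,6).
That is row 1.

1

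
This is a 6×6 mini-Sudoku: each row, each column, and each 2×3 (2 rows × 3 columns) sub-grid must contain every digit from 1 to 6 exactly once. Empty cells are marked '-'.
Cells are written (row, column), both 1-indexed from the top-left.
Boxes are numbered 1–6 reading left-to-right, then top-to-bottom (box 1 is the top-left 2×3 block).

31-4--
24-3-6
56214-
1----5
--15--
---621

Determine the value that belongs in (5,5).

3

Row 5 already contains {1, 5}.
Column 5 already contains {2, 4}.
Its 2×3 block (box 6) already contains {1, 2, 5, 6}.
The only value from 1–6 not eliminated is 3, so (5,5) = 3.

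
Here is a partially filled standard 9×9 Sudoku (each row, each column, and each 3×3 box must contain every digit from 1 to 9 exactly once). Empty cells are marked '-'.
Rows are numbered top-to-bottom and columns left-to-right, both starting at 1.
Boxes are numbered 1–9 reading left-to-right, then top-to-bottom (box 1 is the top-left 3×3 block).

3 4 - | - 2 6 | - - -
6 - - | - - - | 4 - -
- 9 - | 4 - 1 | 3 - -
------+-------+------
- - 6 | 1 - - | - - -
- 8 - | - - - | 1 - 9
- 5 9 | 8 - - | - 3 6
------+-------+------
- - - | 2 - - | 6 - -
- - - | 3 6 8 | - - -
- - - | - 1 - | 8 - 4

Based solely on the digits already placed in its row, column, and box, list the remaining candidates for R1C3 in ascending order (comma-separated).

Row 1 already contains {2, 3, 4, 6}.
Column 3 already contains {6, 9}.
Its 3×3 block (box 1) already contains {3, 4, 6, 9}.
Removing those from 1–9 leaves {1, 5, 7, 8} as the candidates for R1C3.

1,5,7,8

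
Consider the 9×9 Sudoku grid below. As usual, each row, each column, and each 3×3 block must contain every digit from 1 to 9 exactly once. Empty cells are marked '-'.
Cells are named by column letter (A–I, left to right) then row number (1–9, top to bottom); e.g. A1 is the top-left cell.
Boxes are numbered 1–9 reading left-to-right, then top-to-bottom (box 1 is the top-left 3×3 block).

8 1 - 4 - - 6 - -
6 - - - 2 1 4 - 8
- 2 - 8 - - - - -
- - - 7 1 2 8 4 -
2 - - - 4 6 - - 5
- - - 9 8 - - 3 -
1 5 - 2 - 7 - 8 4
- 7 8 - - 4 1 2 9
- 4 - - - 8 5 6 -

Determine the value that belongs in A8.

Row 8 already contains {1, 2, 4, 7, 8, 9}.
Column A already contains {1, 2, 6, 8}.
Its 3×3 block (box 7) already contains {1, 4, 5, 7, 8}.
The only value from 1–9 not eliminated is 3, so A8 = 3.

3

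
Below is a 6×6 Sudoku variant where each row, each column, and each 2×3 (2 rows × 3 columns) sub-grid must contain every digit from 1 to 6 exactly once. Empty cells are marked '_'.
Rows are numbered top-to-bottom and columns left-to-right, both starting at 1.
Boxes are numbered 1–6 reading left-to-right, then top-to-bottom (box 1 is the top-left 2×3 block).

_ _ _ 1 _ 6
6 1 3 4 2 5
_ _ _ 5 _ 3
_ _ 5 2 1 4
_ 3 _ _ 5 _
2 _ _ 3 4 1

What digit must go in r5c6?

2

Row 5 already contains {3, 5}.
Column 6 already contains {1, 3, 4, 5, 6}.
Its 2×3 block (box 6) already contains {1, 3, 4, 5}.
The only value from 1–6 not eliminated is 2, so r5c6 = 2.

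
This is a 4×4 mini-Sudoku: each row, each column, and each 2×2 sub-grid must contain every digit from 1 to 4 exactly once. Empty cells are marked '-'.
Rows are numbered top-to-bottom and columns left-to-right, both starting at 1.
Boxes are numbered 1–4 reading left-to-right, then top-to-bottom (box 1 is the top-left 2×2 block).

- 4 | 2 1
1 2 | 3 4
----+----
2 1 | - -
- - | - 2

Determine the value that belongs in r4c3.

Cell r4c3 itself could take any of {1, 4} by direct elimination.
Consider where 1 can go in column 3.
r3c3 is out (row 3 already has a 1).
So the only cell in column 3 that can hold 1 is r4c3.
Therefore r4c3 = 1.

1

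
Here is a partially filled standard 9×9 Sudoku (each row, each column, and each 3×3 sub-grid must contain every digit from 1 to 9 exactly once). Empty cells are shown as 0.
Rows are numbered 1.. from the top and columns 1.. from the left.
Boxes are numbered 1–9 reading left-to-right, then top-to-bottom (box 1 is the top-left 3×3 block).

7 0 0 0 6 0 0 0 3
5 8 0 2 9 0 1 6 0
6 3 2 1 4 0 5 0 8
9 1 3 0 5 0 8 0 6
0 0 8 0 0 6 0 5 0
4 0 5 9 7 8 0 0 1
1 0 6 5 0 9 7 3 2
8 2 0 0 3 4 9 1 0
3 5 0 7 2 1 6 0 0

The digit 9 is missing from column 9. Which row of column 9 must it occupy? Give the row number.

Consider where 9 can go in column 9.
row 2, column 9 is out (row 2 already has a 9).
row 8, column 9 is out (row 8 already has a 9).
row 9, column 9 is out (box 9 already has a 9).
So the only cell in column 9 that can hold 9 is row 5, column 9.
That is row 5.

5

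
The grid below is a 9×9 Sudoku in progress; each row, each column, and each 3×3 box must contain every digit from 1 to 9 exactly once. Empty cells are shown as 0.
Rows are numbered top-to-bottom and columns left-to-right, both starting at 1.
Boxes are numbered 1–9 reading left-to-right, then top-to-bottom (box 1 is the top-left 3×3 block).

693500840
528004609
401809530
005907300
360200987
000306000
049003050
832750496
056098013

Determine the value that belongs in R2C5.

Cell R2C5 itself could take any of {1, 3, 7} by direct elimination.
Consider where 3 can go in row 2.
R2C4 is out (column 4 already has a 3).
R2C8 is out (column 8 already has a 3).
So the only cell in row 2 that can hold 3 is R2C5.
Therefore R2C5 = 3.

3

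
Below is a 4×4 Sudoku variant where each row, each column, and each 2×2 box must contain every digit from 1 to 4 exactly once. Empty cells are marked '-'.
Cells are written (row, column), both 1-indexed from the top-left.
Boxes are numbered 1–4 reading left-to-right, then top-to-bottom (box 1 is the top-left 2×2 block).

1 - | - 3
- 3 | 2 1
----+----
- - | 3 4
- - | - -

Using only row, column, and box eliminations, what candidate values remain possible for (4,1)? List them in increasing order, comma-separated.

Row 4 already contains {}.
Column 1 already contains {1}.
Its 2×2 block (box 3) already contains {}.
Removing those from 1–4 leaves {2, 3, 4} as the candidates for (4,1).

2,3,4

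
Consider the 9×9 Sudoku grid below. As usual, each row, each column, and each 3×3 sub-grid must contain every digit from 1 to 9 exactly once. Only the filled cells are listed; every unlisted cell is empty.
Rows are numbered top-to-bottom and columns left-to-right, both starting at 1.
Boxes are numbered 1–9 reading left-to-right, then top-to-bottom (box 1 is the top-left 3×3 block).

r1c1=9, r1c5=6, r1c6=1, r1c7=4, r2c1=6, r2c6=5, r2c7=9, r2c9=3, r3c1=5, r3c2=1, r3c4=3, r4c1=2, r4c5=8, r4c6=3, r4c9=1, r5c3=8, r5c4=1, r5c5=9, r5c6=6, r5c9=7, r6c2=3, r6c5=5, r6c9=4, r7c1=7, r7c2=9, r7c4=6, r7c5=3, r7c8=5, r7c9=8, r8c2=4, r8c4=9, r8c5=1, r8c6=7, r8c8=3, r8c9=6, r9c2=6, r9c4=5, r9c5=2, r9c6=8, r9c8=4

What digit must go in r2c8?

1

Cell r2c8 itself could take any of {1, 2, 7, 8} by direct elimination.
Consider where 1 can go in row 2.
r2c2 is out (column 2 already has a 1).
r2c3 is out (box 1 already has a 1).
r2c4 is out (column 4 already has a 1).
r2c5 is out (column 5 already has a 1).
So the only cell in row 2 that can hold 1 is r2c8.
Therefore r2c8 = 1.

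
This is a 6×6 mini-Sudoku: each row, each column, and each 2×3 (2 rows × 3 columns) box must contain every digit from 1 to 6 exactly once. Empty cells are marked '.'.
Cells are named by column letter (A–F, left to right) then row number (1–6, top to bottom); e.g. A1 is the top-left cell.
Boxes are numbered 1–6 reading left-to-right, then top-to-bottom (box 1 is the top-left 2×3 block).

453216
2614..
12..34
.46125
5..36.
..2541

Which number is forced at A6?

Cell A6 itself could take any of {3, 6} by direct elimination.
Consider where 6 can go in row 6.
B6 is out (column B already has a 6).
So the only cell in row 6 that can hold 6 is A6.
Therefore A6 = 6.

6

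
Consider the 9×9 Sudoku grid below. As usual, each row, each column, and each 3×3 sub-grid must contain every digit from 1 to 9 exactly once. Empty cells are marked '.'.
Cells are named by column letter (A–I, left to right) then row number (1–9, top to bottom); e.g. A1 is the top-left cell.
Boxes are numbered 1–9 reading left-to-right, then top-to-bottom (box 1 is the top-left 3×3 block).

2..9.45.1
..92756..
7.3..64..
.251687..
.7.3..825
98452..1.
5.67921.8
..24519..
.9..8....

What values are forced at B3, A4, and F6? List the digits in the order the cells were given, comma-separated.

For B3:
  Consider where 5 can go in column B.
  B1 is out (row 1 already has a 5).
  B2 is out (row 2 already has a 5).
  B7 is out (row 7 already has a 5).
  B8 is out (row 8 already has a 5).
  So the only cell in column B that can hold 5 is B3.
  So B3 = 5.
For A4:
  Row 4 already contains {1, 2, 5, 6, 7, 8}.
  Column A already contains {2, 5, 7, 9}.
  Its 3×3 block (box 4) already contains {2, 4, 5, 7, 8, 9}.
  The only value from 1–9 not eliminated is 3, so A4 = 3.
For F6:
  Row 6 already contains {1, 2, 4, 5, 8, 9}.
  Column F already contains {1, 2, 4, 5, 6, 8}.
  Its 3×3 block (box 5) already contains {1, 2, 3, 5, 6, 8}.
  The only value from 1–9 not eliminated is 7, so F6 = 7.

5,3,7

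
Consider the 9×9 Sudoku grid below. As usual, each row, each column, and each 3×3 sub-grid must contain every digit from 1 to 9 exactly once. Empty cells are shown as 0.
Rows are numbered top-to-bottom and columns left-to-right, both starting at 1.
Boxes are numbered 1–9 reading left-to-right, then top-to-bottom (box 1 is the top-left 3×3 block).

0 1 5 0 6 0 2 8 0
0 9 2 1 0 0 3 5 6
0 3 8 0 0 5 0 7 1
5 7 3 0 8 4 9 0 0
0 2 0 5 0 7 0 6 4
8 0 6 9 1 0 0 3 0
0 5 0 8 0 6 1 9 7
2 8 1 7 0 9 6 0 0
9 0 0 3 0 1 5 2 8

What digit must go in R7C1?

Cell R7C1 itself could take any of {3, 4} by direct elimination.
Consider where 3 can go in box 7.
R7C3 is out (column 3 already has a 3).
R9C2 is out (row 9 already has a 3).
R9C3 is out (row 9 already has a 3).
So the only cell in box 7 that can hold 3 is R7C1.
Therefore R7C1 = 3.

3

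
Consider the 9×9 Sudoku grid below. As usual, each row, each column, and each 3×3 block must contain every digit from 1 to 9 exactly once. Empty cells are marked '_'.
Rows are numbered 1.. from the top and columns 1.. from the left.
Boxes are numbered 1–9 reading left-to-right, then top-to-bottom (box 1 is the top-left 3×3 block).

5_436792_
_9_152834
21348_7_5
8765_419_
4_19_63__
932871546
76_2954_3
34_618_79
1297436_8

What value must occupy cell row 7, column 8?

Row 7 already contains {2, 3, 4, 5, 6, 7, 9}.
Column 8 already contains {2, 3, 4, 7, 9}.
Its 3×3 block (box 9) already contains {3, 4, 6, 7, 8, 9}.
The only value from 1–9 not eliminated is 1, so row 7, column 8 = 1.

1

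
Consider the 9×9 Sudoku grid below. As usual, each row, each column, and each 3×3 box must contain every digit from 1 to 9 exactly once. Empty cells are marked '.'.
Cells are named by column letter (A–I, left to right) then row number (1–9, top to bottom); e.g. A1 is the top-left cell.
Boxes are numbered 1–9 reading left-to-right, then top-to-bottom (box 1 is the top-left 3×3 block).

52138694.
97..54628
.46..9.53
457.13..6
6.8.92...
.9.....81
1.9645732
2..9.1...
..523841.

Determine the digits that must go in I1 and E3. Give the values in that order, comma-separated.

For I1:
  Row 1 already contains {1, 2, 3, 4, 5, 6, 8, 9}.
  Column I already contains {1, 2, 3, 6, 8}.
  Its 3×3 block (box 3) already contains {2, 3, 4, 5, 6, 8, 9}.
  The only value from 1–9 not eliminated is 7, so I1 = 7.
For E3:
  Consider where 2 can go in box 2.
  D2 is out (row 2 already has a 2).
  D3 is out (column D already has a 2).
  So the only cell in box 2 that can hold 2 is E3.
  So E3 = 2.

7,2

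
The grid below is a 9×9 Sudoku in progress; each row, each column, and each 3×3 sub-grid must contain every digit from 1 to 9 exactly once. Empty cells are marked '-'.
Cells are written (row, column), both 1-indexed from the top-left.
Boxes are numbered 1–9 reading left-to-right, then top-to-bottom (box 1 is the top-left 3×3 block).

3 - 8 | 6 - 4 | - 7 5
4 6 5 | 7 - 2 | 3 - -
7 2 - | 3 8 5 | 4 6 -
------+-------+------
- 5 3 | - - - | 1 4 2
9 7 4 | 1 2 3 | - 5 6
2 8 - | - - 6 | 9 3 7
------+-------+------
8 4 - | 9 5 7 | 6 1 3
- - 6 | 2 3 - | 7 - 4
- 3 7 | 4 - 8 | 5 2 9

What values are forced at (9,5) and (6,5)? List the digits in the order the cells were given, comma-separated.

6,4

For (9,5):
  Consider where 6 can go in column 5.
  (1,5) is out (row 1 already has a 6).
  (2,5) is out (row 2 already has a 6).
  (4,5) is out (box 5 already has a 6).
  (6,5) is out (row 6 already has a 6).
  So the only cell in column 5 that can hold 6 is (9,5).
  So (9,5) = 6.
For (6,5):
  Row 6 already contains {2, 3, 6, 7, 8, 9}.
  Column 5 already contains {2, 3, 5, 8}.
  Its 3×3 block (box 5) already contains {1, 2, 3, 6}.
  The only value from 1–9 not eliminated is 4, so (6,5) = 4.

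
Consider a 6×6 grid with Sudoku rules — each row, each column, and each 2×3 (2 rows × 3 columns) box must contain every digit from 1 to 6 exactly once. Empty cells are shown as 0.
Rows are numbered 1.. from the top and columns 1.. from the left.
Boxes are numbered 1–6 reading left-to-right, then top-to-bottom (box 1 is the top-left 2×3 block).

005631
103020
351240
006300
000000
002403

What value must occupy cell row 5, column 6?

Cell row 5, column 6 itself could take any of {2, 5, 6} by direct elimination.
Consider where 2 can go in row 5.
row 5, column 1 is out (box 5 already has a 2).
row 5, column 2 is out (box 5 already has a 2).
row 5, column 3 is out (column 3 already has a 2).
row 5, column 4 is out (column 4 already has a 2).
row 5, column 5 is out (column 5 already has a 2).
So the only cell in row 5 that can hold 2 is row 5, column 6.
Therefore row 5, column 6 = 2.

2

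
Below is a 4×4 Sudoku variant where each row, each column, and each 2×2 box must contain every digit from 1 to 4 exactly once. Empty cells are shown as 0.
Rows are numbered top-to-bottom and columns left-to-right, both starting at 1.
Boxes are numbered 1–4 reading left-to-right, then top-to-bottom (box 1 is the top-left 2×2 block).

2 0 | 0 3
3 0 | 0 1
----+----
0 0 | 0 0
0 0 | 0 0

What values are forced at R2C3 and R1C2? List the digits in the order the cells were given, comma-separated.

2,1

For R2C3:
  Consider where 2 can go in box 2.
  R1C3 is out (row 1 already has a 2).
  So the only cell in box 2 that can hold 2 is R2C3.
  So R2C3 = 2.
For R1C2:
  Consider where 1 can go in box 1.
  R2C2 is out (row 2 already has a 1).
  So the only cell in box 1 that can hold 1 is R1C2.
  So R1C2 = 1.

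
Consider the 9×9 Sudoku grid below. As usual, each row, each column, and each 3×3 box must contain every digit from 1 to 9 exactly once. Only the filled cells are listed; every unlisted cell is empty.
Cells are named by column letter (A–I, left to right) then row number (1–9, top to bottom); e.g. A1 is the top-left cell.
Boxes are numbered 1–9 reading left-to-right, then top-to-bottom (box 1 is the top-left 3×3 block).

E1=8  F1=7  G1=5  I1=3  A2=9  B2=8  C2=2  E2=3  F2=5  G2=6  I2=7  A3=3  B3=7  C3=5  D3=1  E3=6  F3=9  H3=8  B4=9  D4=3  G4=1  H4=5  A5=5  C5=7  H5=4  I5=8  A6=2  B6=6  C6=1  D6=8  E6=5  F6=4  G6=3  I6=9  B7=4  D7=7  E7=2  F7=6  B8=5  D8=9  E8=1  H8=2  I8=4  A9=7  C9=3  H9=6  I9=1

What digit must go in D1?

Cell D1 itself could take any of {2, 4} by direct elimination.
Consider where 2 can go in row 1.
A1 is out (column A already has a 2).
B1 is out (box 1 already has a 2).
C1 is out (column C already has a 2).
H1 is out (column H already has a 2).
So the only cell in row 1 that can hold 2 is D1.
Therefore D1 = 2.

2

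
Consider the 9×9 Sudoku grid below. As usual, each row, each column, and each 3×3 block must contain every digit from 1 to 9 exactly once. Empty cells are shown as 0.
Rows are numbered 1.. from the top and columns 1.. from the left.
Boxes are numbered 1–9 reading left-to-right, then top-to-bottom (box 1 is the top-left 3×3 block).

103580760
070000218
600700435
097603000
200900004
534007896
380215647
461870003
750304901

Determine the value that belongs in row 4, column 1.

8

Row 4 already contains {3, 6, 7, 9}.
Column 1 already contains {1, 2, 3, 4, 5, 6, 7}.
Its 3×3 block (box 4) already contains {2, 3, 4, 5, 7, 9}.
The only value from 1–9 not eliminated is 8, so row 4, column 1 = 8.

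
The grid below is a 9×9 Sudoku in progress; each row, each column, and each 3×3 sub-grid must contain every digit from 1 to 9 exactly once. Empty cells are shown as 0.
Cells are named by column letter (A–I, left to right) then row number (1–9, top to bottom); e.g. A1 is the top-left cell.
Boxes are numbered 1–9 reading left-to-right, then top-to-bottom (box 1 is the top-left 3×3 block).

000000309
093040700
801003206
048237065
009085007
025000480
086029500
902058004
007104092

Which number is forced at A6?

7

Cell A6 itself could take any of {1, 3, 6, 7} by direct elimination.
Consider where 7 can go in row 6.
D6 is out (box 5 already has a 7).
E6 is out (box 5 already has a 7).
F6 is out (column F already has a 7).
I6 is out (column I already has a 7).
So the only cell in row 6 that can hold 7 is A6.
Therefore A6 = 7.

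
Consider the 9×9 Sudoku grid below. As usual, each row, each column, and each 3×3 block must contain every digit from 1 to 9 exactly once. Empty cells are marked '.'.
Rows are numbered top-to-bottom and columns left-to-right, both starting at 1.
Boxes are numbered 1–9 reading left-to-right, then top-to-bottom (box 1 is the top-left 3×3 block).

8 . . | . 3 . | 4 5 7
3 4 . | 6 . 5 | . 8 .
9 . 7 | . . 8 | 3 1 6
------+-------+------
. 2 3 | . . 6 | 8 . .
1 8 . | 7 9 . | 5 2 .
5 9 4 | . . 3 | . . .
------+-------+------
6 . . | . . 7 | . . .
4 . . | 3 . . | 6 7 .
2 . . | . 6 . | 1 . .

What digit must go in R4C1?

Row 4 already contains {2, 3, 6, 8}.
Column 1 already contains {1, 2, 3, 4, 5, 6, 8, 9}.
Its 3×3 block (box 4) already contains {1, 2, 3, 4, 5, 8, 9}.
The only value from 1–9 not eliminated is 7, so R4C1 = 7.

7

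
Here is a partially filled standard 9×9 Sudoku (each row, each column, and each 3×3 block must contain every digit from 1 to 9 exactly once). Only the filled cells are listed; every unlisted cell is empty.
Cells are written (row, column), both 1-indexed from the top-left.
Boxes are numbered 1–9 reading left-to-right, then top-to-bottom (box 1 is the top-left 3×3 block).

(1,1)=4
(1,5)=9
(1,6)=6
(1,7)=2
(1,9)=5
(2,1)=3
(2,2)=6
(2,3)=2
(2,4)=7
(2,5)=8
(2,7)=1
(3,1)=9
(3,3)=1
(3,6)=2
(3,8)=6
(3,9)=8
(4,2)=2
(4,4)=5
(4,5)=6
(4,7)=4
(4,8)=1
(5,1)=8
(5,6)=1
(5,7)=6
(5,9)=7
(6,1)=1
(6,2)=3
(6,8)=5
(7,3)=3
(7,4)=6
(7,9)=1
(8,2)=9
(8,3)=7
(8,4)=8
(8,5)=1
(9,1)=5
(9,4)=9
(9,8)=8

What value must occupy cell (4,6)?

Cell (4,6) itself could take any of {3, 7, 8, 9} by direct elimination.
Consider where 8 can go in row 4.
(4,1) is out (column 1 already has a 8).
(4,3) is out (box 4 already has a 8).
(4,9) is out (column 9 already has a 8).
So the only cell in row 4 that can hold 8 is (4,6).
Therefore (4,6) = 8.

8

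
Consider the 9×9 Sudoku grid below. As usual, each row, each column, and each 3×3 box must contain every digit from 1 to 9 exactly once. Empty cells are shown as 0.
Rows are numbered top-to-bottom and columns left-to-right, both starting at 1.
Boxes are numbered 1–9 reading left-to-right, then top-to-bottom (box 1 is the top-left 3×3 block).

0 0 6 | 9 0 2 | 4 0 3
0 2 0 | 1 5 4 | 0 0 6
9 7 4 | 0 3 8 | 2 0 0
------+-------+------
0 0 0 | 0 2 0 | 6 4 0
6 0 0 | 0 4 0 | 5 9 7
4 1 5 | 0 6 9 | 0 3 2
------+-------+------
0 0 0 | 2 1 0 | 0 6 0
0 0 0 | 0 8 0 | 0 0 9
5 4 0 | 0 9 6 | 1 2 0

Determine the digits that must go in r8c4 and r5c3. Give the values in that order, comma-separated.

4,2

For r8c4:
  Consider where 4 can go in column 4.
  r3c4 is out (row 3 already has a 4).
  r4c4 is out (row 4 already has a 4).
  r5c4 is out (row 5 already has a 4).
  r6c4 is out (row 6 already has a 4).
  r9c4 is out (row 9 already has a 4).
  So the only cell in column 4 that can hold 4 is r8c4.
  So r8c4 = 4.
For r5c3:
  Consider where 2 can go in box 4.
  r4c1 is out (row 4 already has a 2).
  r4c2 is out (row 4 already has a 2).
  r4c3 is out (row 4 already has a 2).
  r5c2 is out (column 2 already has a 2).
  So the only cell in box 4 that can hold 2 is r5c3.
  So r5c3 = 2.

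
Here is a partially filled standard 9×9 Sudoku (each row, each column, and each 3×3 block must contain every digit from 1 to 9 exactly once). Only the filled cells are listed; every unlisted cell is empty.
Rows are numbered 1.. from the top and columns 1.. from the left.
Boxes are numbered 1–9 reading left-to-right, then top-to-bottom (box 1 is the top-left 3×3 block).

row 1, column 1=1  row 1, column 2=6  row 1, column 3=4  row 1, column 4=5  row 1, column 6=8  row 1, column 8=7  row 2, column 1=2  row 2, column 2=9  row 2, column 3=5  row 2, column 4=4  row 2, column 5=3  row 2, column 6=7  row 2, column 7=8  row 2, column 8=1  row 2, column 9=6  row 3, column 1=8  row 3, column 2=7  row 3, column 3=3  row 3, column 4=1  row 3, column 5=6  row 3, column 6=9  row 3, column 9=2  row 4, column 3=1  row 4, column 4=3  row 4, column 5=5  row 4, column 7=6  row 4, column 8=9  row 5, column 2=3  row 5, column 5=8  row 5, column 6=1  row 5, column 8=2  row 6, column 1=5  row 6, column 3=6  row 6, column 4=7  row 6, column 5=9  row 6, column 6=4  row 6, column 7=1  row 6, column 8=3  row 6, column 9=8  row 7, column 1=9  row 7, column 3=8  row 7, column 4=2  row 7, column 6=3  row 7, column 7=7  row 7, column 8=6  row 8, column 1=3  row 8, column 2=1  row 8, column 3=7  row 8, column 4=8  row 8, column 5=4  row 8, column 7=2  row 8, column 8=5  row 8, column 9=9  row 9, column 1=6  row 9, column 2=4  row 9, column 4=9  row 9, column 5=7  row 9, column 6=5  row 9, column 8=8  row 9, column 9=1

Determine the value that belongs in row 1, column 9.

Row 1 already contains {1, 4, 5, 6, 7, 8}.
Column 9 already contains {1, 2, 6, 8, 9}.
Its 3×3 block (box 3) already contains {1, 2, 6, 7, 8}.
The only value from 1–9 not eliminated is 3, so row 1, column 9 = 3.

3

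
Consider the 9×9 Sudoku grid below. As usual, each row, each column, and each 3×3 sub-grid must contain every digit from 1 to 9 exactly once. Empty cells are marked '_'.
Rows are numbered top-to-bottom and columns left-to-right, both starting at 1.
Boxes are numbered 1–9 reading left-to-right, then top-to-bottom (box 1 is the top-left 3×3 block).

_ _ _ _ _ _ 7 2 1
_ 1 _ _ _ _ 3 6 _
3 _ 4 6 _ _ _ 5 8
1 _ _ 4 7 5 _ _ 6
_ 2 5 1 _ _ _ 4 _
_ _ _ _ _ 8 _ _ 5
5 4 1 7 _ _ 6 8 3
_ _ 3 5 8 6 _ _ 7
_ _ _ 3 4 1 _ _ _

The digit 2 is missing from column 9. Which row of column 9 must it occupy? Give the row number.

9

Consider where 2 can go in column 9.
r2c9 is out (box 3 already has a 2).
r5c9 is out (row 5 already has a 2).
So the only cell in column 9 that can hold 2 is r9c9.
That is row 9.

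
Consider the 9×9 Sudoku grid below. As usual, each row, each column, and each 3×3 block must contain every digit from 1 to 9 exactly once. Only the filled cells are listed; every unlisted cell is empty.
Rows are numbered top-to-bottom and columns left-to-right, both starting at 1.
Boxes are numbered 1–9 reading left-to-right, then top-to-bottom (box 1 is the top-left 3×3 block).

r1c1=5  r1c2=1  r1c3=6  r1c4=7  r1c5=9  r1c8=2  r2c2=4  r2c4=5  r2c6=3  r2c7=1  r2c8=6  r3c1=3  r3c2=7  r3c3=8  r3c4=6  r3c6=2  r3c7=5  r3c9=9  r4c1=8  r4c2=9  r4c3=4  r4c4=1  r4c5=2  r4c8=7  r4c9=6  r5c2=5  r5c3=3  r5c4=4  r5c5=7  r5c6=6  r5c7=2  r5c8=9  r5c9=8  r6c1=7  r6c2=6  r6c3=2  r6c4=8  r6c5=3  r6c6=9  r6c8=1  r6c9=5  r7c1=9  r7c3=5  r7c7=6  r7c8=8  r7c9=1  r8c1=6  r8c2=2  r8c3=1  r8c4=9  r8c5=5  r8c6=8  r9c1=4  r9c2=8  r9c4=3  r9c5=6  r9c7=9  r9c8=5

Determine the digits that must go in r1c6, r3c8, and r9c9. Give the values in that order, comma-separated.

For r1c6:
  Row 1 already contains {1, 2, 5, 6, 7, 9}.
  Column 6 already contains {2, 3, 6, 8, 9}.
  Its 3×3 block (box 2) already contains {2, 3, 5, 6, 7, 9}.
  The only value from 1–9 not eliminated is 4, so r1c6 = 4.
For r3c8:
  Row 3 already contains {2, 3, 5, 6, 7, 8, 9}.
  Column 8 already contains {1, 2, 5, 6, 7, 8, 9}.
  Its 3×3 block (box 3) already contains {1, 2, 5, 6, 9}.
  The only value from 1–9 not eliminated is 4, so r3c8 = 4.
For r9c9:
  Consider where 2 can go in box 9.
  r8c7 is out (row 8 already has a 2).
  r8c8 is out (row 8 already has a 2).
  r8c9 is out (row 8 already has a 2).
  So the only cell in box 9 that can hold 2 is r9c9.
  So r9c9 = 2.

4,4,2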